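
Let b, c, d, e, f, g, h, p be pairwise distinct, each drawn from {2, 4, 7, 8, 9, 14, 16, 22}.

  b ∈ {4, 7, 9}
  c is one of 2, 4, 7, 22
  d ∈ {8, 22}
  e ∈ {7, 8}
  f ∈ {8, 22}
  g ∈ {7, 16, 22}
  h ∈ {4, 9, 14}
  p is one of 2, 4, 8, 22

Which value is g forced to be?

16

Among the 8 variables, 14 fits only h (and all 8 values in {2, 4, 7, 8, 9, 14, 16, 22} must be used), so h = 14.
Among the 7 still-open variables, 9 fits only b (and all 7 values in {2, 4, 7, 8, 9, 16, 22} must be used), so b = 9.
Among the 6 still-open variables, 16 fits only g (and all 6 values in {2, 4, 7, 8, 16, 22} must be used), so g = 16.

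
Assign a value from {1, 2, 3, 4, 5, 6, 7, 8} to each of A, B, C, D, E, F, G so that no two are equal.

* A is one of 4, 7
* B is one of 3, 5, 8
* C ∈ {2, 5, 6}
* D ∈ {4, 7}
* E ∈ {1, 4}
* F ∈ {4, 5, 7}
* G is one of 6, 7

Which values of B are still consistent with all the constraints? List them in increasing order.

3, 8

A and D share exactly the 2 values {4, 7}; by pigeonhole those values go to them, so strike 4, 7 from E, F, G.
E has just one choice, so E = 1.
F's domain is down to {5}, so F = 5. Remove 5 from B, C.
G has just one choice, so G = 6. Eliminate 6 elsewhere: C.
C's domain is down to {2}, so C = 2.
No further eliminations apply; B can still be any of 3, 8.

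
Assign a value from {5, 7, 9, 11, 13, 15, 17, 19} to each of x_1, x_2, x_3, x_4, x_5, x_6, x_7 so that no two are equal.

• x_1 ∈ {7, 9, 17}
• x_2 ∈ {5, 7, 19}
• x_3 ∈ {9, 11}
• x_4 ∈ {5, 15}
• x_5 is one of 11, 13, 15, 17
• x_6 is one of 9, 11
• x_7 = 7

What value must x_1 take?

17

x_7 must be 7 (only option left). So x_1, x_2 can't be 7.
The 2 variables x_3 and x_6 are confined to {9, 11}, which locks those values in; drop them from x_1, x_5.
So x_1 = 17.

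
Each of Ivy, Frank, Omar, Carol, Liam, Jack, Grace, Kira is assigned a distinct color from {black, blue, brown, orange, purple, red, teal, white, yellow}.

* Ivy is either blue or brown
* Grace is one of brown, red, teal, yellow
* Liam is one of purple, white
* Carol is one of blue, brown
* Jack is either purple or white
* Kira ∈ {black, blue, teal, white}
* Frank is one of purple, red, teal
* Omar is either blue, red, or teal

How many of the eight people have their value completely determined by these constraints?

The 8 variables draw from only 8 values {black, blue, brown, purple, red, teal, white, yellow}, so each is used; only Kira can be black, hence Kira = black.
The 7 still-open variables draw from only 7 values {blue, brown, purple, red, teal, white, yellow}, so each is used; only Grace can be yellow, hence Grace = yellow.
Ivy and Carol between them cover only {blue, brown} — a naked pair. Remove those values from Omar.
Liam and Jack between them cover only {purple, white} — a naked pair. Remove those values from Frank.
Determined: Grace=yellow, Kira=black. The other people each still have more than one consistent value. That makes 2.

2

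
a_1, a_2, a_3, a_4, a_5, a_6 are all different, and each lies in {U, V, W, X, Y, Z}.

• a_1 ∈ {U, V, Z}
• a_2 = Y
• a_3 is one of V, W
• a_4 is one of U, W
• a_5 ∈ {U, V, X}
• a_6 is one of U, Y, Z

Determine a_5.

X

a_2's domain is down to {Y}, so a_2 = Y. Eliminate Y elsewhere: a_6.
The 5 still-open variables draw from only 5 values {U, V, W, X, Z}, so each is used; only a_5 can be X, hence a_5 = X.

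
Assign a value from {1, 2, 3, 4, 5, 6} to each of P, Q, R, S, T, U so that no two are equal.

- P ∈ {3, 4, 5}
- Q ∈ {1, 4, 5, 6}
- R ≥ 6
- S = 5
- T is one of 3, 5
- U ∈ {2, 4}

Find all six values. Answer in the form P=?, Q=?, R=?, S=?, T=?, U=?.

P=4, Q=1, R=6, S=5, T=3, U=2

R's domain is down to {6}, so R = 6. Strike 6 from Q.
S has just one choice, so S = 5. Remove 5 from P, Q, T.
T must be 3 (only option left). Eliminate 3 elsewhere: P.
That leaves P = 4. Strike 4 from Q, U.
Q's domain is down to {1}, so Q = 1.
U's domain is down to {2}, so U = 2.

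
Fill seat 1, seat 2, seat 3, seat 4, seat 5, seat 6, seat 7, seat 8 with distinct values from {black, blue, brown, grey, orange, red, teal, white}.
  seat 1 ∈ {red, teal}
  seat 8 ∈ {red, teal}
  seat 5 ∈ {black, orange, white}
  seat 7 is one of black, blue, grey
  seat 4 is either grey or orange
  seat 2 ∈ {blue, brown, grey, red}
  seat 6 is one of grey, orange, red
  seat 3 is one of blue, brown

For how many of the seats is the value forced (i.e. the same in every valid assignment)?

2

The 8 variables draw from only 8 values {black, blue, brown, grey, orange, red, teal, white}, so each is used; only seat 5 can be white, hence seat 5 = white.
The 7 still-open variables together cover exactly {black, blue, brown, grey, orange, red, teal} — 7 values for 7 variables — and black appears only in seat 7's list, so seat 7 = black.
seat 1 and seat 8 share exactly the 2 values {red, teal}; by pigeonhole those values go to them, so strike red, teal from seat 2, seat 6.
The 2 variables seat 4 and seat 6 are confined to {grey, orange}, which locks those values in; drop them from seat 2.
Determined: seat 5=white, seat 7=black. The other seats each still have more than one consistent value. That makes 2.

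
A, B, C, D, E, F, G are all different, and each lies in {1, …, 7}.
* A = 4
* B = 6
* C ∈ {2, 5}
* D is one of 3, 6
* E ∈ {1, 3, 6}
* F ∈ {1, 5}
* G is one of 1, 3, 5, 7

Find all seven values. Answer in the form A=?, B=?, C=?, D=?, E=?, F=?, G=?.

A must be 4 (only option left).
That leaves B = 6. Eliminate 6 elsewhere: D, E.
D must be 3 (only option left). Remove 3 from E, G.
E must be 1 (only option left). Strike 1 from F, G.
That leaves F = 5. So C, G can't be 5.
G's domain is down to {7}, so G = 7.
C's domain is down to {2}, so C = 2.

A=4, B=6, C=2, D=3, E=1, F=5, G=7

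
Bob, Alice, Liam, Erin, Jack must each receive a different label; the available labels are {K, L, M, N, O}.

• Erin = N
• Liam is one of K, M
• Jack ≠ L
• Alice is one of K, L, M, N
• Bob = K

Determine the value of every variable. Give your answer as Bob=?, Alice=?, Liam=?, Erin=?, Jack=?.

Bob=K, Alice=L, Liam=M, Erin=N, Jack=O

Bob has just one choice, so Bob = K. Strike K from Alice, Liam, Jack.
That leaves Liam = M. Eliminate M elsewhere: Alice, Jack.
Erin has just one choice, so Erin = N. So Alice, Jack can't be N.
That leaves Jack = O.
Alice must be L (only option left).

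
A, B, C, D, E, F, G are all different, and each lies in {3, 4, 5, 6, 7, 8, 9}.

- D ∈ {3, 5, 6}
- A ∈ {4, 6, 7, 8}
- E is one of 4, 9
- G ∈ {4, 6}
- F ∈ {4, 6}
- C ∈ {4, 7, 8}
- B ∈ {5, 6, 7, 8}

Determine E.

9

The 7 variables draw from only 7 values {3, 4, 5, 6, 7, 8, 9}, so each is used; only D can be 3, hence D = 3.
The 6 still-open variables draw from only 6 values {4, 5, 6, 7, 8, 9}, so each is used; only B can be 5, hence B = 5.
The 5 still-open variables draw from only 5 values {4, 6, 7, 8, 9}, so each is used; only E can be 9, hence E = 9.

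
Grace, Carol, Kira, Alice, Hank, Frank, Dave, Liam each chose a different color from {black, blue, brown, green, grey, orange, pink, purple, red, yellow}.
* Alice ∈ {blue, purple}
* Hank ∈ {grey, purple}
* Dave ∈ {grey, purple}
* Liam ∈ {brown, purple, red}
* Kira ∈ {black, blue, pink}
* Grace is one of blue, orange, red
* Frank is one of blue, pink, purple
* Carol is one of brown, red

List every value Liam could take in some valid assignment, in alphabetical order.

brown, red

Among the 8 variables, black fits only Kira (and all 8 values in {black, blue, brown, grey, orange, pink, purple, red} must be used), so Kira = black.
The 7 still-open variables draw from only 7 values {blue, brown, grey, orange, pink, purple, red}, so each is used; only Grace can be orange, hence Grace = orange.
The 6 still-open variables draw from only 6 values {blue, brown, grey, pink, purple, red}, so each is used; only Frank can be pink, hence Frank = pink.
The 5 still-open variables draw from only 5 values {blue, brown, grey, purple, red}, so each is used; only Alice can be blue, hence Alice = blue.
The 2 variables Hank and Dave are confined to {grey, purple}, which locks those values in; drop them from Liam.
No further eliminations apply; Liam can still be any of brown, red.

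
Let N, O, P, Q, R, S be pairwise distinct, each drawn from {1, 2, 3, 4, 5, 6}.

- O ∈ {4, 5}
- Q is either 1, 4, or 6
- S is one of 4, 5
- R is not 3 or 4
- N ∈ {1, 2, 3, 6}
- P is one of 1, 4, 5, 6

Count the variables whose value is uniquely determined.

The 6 variables draw from only 6 values {1, 2, 3, 4, 5, 6}, so each is used; only N can be 3, hence N = 3.
The 5 still-open variables together cover exactly {1, 2, 4, 5, 6} — 5 values for 5 variables — and 2 appears only in R's list, so R = 2.
O and S between them cover only {4, 5} — a naked pair. Remove those values from P, Q.
Determined: N=3, R=2. The other variables each still have more than one consistent value. That makes 2.

2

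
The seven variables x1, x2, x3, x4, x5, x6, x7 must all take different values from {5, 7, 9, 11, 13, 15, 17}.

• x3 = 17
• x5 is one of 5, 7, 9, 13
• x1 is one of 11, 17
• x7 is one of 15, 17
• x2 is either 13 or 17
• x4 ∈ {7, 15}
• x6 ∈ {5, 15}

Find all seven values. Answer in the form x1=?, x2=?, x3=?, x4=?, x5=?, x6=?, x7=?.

x1=11, x2=13, x3=17, x4=7, x5=9, x6=5, x7=15

x3 has just one choice, so x3 = 17. So x1, x2, x7 can't be 17.
x7 has just one choice, so x7 = 15. Eliminate 15 elsewhere: x4, x6.
x1 has just one choice, so x1 = 11.
That leaves x2 = 13. Strike 13 from x5.
x4 has just one choice, so x4 = 7. Remove 7 from x5.
x6 must be 5 (only option left). Remove 5 from x5.
That leaves x5 = 9.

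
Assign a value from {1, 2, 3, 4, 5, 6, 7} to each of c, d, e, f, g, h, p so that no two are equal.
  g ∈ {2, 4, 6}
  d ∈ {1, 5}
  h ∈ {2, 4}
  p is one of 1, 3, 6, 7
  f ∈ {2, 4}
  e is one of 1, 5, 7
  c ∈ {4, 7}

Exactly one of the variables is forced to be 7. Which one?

c

The 7 variables together cover exactly {1, 2, 3, 4, 5, 6, 7} — 7 values for 7 variables — and 3 appears only in p's list, so p = 3.
The 6 still-open variables together cover exactly {1, 2, 4, 5, 6, 7} — 6 values for 6 variables — and 6 appears only in g's list, so g = 6.
The 2 variables f and h are confined to {2, 4}, which locks those values in; drop them from c.
So 7 goes to c.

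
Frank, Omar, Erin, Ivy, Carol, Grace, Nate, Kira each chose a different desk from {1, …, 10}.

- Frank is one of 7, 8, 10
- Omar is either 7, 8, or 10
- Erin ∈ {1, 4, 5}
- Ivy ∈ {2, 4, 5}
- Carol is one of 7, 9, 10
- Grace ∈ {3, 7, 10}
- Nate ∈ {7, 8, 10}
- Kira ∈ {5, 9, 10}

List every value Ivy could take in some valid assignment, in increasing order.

2, 4

Frank, Omar, Nate between them cover only {7, 8, 10} — a naked triple. Remove those values from Carol, Grace, Kira.
Carol has just one choice, so Carol = 9. Strike 9 from Kira.
Grace must be 3 (only option left).
Kira's domain is down to {5}, so Kira = 5. So Erin, Ivy can't be 5.
No further eliminations apply; Ivy can still be any of 2, 4.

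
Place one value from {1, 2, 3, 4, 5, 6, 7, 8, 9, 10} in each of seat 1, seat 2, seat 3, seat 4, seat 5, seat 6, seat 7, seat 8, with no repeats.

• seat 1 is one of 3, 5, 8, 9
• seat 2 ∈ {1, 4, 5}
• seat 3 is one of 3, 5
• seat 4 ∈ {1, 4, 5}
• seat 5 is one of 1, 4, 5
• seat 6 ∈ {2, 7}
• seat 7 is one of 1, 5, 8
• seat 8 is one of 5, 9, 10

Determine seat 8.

The 3 variables seat 2, seat 4, seat 5 are confined to {1, 4, 5}, which locks those values in; drop them from seat 1, seat 3, seat 7, seat 8.
seat 3 must be 3 (only option left). Remove 3 from seat 1.
seat 7's domain is down to {8}, so seat 7 = 8. Eliminate 8 elsewhere: seat 1.
seat 1 must be 9 (only option left). Strike 9 from seat 8.
So seat 8 = 10.

10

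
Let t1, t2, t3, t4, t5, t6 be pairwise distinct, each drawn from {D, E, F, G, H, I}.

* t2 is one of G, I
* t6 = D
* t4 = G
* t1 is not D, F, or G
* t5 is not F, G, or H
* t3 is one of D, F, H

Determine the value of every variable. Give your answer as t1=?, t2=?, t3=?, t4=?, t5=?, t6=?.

t1=H, t2=I, t3=F, t4=G, t5=E, t6=D

t4 must be G (only option left). Remove G from t2.
t6's domain is down to {D}, so t6 = D. So t3, t5 can't be D.
t2 must be I (only option left). So t1, t5 can't be I.
That leaves t5 = E. Remove E from t1.
t1's domain is down to {H}, so t1 = H. Remove H from t3.
That leaves t3 = F.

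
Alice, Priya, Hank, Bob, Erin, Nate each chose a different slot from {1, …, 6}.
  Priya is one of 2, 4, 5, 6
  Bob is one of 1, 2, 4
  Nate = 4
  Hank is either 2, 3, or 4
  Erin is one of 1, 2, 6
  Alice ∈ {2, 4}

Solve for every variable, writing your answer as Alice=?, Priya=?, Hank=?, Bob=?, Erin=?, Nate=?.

Nate's domain is down to {4}, so Nate = 4. Eliminate 4 elsewhere: Alice, Priya, Hank, Bob.
Alice must be 2 (only option left). Strike 2 from Priya, Hank, Bob, Erin.
Hank must be 3 (only option left).
Bob has just one choice, so Bob = 1. Remove 1 from Erin.
Erin's domain is down to {6}, so Erin = 6. Eliminate 6 elsewhere: Priya.
Priya has just one choice, so Priya = 5.

Alice=2, Priya=5, Hank=3, Bob=1, Erin=6, Nate=4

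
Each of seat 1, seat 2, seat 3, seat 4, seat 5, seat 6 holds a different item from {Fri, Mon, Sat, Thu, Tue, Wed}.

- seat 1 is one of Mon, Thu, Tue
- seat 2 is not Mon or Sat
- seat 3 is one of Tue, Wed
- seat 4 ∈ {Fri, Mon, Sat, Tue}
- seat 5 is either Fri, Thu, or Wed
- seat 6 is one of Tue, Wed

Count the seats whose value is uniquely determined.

Among the 6 variables, Sat fits only seat 4 (and all 6 values in {Fri, Mon, Sat, Thu, Tue, Wed} must be used), so seat 4 = Sat.
The 5 still-open variables draw from only 5 values {Fri, Mon, Thu, Tue, Wed}, so each is used; only seat 1 can be Mon, hence seat 1 = Mon.
seat 3 and seat 6 share exactly the 2 values {Tue, Wed}; by pigeonhole those values go to them, so strike Tue, Wed from seat 2, seat 5.
Determined: seat 1=Mon, seat 4=Sat. The other seats each still have more than one consistent value. That makes 2.

2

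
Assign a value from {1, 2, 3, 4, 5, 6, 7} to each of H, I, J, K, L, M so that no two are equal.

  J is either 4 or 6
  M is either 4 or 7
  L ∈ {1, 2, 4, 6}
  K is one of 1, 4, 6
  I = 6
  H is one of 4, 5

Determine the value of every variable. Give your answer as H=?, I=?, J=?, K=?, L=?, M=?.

I must be 6 (only option left). So J, K, L can't be 6.
J has just one choice, so J = 4. Eliminate 4 elsewhere: H, K, L, M.
K must be 1 (only option left). Strike 1 from L.
L's domain is down to {2}, so L = 2.
M's domain is down to {7}, so M = 7.
H has just one choice, so H = 5.

H=5, I=6, J=4, K=1, L=2, M=7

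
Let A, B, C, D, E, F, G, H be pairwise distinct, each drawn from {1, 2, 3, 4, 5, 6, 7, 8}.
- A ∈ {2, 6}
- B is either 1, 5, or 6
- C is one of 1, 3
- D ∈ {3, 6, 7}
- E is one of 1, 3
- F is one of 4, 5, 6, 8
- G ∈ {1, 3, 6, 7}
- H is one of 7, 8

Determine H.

The 8 variables draw from only 8 values {1, 2, 3, 4, 5, 6, 7, 8}, so each is used; only A can be 2, hence A = 2.
Among the 7 still-open variables, 4 fits only F (and all 7 values in {1, 3, 4, 5, 6, 7, 8} must be used), so F = 4.
The 6 still-open variables draw from only 6 values {1, 3, 5, 6, 7, 8}, so each is used; only B can be 5, hence B = 5.
The 5 still-open variables draw from only 5 values {1, 3, 6, 7, 8}, so each is used; only H can be 8, hence H = 8.

8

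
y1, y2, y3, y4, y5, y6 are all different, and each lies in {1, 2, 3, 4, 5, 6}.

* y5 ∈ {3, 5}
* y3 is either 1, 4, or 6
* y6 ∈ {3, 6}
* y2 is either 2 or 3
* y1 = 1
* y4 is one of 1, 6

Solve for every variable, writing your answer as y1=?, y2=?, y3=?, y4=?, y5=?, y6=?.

y1=1, y2=2, y3=4, y4=6, y5=5, y6=3

y1 must be 1 (only option left). So y3, y4 can't be 1.
y4's domain is down to {6}, so y4 = 6. Remove 6 from y3, y6.
y6 has just one choice, so y6 = 3. Strike 3 from y2, y5.
y2 has just one choice, so y2 = 2.
y3 has just one choice, so y3 = 4.
y5 has just one choice, so y5 = 5.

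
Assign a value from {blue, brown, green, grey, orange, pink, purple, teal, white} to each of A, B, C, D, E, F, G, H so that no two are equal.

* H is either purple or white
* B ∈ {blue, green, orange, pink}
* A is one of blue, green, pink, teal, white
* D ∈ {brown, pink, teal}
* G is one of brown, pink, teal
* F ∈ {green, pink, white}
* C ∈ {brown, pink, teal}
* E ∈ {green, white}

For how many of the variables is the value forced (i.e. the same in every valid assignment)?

Among the 8 variables, orange fits only B (and all 8 values in {blue, brown, green, orange, pink, purple, teal, white} must be used), so B = orange.
The 7 still-open variables draw from only 7 values {blue, brown, green, pink, purple, teal, white}, so each is used; only A can be blue, hence A = blue.
Among the 6 still-open variables, purple fits only H (and all 6 values in {brown, green, pink, purple, teal, white} must be used), so H = purple.
C, D, G between them cover only {brown, pink, teal} — a naked triple. Remove those values from F.
Determined: A=blue, B=orange, H=purple. The other variables each still have more than one consistent value. That makes 3.

3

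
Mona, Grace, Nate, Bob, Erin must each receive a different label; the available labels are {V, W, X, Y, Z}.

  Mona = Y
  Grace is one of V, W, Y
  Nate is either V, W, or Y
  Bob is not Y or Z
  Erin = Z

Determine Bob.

Mona must be Y (only option left). Remove Y from Grace, Nate.
Erin's domain is down to {Z}, so Erin = Z.
The 3 still-open variables draw from only 3 values {V, W, X}, so each is used; only Bob can be X, hence Bob = X.

X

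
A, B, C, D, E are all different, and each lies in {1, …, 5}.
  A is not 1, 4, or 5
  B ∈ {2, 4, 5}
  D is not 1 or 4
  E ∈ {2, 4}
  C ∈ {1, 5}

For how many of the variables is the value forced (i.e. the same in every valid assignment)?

Among the 5 variables, 1 fits only C (and all 5 values in {1, 2, 3, 4, 5} must be used), so C = 1.
Determined: C=1. The other variables each still have more than one consistent value. That makes 1.

1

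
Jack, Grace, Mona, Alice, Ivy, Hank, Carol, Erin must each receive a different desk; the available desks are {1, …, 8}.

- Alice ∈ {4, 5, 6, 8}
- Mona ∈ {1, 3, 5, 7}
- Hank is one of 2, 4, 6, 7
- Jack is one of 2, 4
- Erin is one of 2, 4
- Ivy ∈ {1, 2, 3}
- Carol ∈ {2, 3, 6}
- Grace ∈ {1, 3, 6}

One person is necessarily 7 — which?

Hank

Among the 8 variables, 8 fits only Alice (and all 8 values in {1, 2, 3, 4, 5, 6, 7, 8} must be used), so Alice = 8.
The 7 still-open variables draw from only 7 values {1, 2, 3, 4, 5, 6, 7}, so each is used; only Mona can be 5, hence Mona = 5.
Among the 6 still-open variables, 7 fits only Hank (and all 6 values in {1, 2, 3, 4, 6, 7} must be used), so Hank = 7.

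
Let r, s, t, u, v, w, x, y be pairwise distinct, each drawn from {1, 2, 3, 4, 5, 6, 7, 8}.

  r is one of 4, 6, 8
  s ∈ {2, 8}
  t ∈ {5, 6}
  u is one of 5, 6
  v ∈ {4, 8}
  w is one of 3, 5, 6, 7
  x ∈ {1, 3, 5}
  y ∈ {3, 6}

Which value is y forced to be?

The 8 variables draw from only 8 values {1, 2, 3, 4, 5, 6, 7, 8}, so each is used; only x can be 1, hence x = 1.
Among the 7 still-open variables, 2 fits only s (and all 7 values in {2, 3, 4, 5, 6, 7, 8} must be used), so s = 2.
Among the 6 still-open variables, 7 fits only w (and all 6 values in {3, 4, 5, 6, 7, 8} must be used), so w = 7.
Among the 5 still-open variables, 3 fits only y (and all 5 values in {3, 4, 5, 6, 8} must be used), so y = 3.

3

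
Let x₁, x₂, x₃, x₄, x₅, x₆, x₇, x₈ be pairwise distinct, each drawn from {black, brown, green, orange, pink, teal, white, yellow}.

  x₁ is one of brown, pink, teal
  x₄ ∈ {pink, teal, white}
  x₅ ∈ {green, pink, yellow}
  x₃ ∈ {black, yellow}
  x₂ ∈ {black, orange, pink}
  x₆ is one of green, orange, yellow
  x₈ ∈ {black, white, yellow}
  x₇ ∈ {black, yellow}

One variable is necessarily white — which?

The 8 variables together cover exactly {black, brown, green, orange, pink, teal, white, yellow} — 8 values for 8 variables — and brown appears only in x₁'s list, so x₁ = brown.
Among the 7 still-open variables, teal fits only x₄ (and all 7 values in {black, green, orange, pink, teal, white, yellow} must be used), so x₄ = teal.
The 6 still-open variables draw from only 6 values {black, green, orange, pink, white, yellow}, so each is used; only x₈ can be white, hence x₈ = white.

x₈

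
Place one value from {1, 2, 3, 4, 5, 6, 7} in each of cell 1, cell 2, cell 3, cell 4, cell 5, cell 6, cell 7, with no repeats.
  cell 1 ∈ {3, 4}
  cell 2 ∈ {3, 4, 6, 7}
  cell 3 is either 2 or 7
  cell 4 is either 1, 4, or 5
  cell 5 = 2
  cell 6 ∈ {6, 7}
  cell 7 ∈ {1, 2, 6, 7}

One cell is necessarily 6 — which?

cell 5 has just one choice, so cell 5 = 2. Remove 2 from cell 3, cell 7.
cell 3 has just one choice, so cell 3 = 7. Eliminate 7 elsewhere: cell 2, cell 6, cell 7.

cell 6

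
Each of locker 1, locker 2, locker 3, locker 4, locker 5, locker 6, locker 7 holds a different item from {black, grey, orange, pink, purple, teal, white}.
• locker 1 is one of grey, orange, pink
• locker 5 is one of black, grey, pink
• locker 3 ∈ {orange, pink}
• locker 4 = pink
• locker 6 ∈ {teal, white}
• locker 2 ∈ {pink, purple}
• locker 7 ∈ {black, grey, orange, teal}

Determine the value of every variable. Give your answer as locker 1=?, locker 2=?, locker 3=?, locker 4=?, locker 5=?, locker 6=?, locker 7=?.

locker 4's domain is down to {pink}, so locker 4 = pink. Remove pink from locker 1, locker 2, locker 3, locker 5.
locker 2 has just one choice, so locker 2 = purple.
That leaves locker 3 = orange. Eliminate orange elsewhere: locker 1, locker 7.
locker 1's domain is down to {grey}, so locker 1 = grey. Strike grey from locker 5, locker 7.
locker 5 has just one choice, so locker 5 = black. So locker 7 can't be black.
locker 7's domain is down to {teal}, so locker 7 = teal. So locker 6 can't be teal.
That leaves locker 6 = white.

locker 1=grey, locker 2=purple, locker 3=orange, locker 4=pink, locker 5=black, locker 6=white, locker 7=teal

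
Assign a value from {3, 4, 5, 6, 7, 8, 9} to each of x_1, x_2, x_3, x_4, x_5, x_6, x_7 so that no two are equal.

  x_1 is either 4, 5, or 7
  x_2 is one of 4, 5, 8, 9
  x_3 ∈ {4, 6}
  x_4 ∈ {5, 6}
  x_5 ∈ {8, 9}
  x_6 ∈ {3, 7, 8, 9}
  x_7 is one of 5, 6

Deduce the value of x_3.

4

The 7 variables draw from only 7 values {3, 4, 5, 6, 7, 8, 9}, so each is used; only x_6 can be 3, hence x_6 = 3.
The 6 still-open variables together cover exactly {4, 5, 6, 7, 8, 9} — 6 values for 6 variables — and 7 appears only in x_1's list, so x_1 = 7.
x_4 and x_7 between them cover only {5, 6} — a naked pair. Remove those values from x_2, x_3.
So x_3 = 4.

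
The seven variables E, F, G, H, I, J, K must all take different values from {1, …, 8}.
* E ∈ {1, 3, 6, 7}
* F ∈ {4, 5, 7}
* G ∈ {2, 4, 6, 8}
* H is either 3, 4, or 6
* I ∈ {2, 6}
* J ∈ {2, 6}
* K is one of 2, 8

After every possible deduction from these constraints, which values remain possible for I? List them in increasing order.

I and J share exactly the 2 values {2, 6}; by pigeonhole those values go to them, so strike 2, 6 from E, G, H, K.
K's domain is down to {8}, so K = 8. Eliminate 8 elsewhere: G.
That leaves G = 4. So F, H can't be 4.
H must be 3 (only option left). Strike 3 from E.
No further eliminations apply; I can still be any of 2, 6.

2, 6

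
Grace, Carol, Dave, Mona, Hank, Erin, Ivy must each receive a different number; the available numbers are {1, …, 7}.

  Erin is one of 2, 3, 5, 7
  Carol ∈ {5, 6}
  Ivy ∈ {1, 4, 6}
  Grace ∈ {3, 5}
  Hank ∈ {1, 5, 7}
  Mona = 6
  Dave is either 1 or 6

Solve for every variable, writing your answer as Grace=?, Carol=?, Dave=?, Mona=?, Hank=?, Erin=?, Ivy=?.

Mona's domain is down to {6}, so Mona = 6. Strike 6 from Carol, Dave, Ivy.
Carol has just one choice, so Carol = 5. Remove 5 from Grace, Hank, Erin.
That leaves Dave = 1. So Hank, Ivy can't be 1.
That leaves Hank = 7. So Erin can't be 7.
Ivy must be 4 (only option left).
That leaves Grace = 3. Remove 3 from Erin.
Erin's domain is down to {2}, so Erin = 2.

Grace=3, Carol=5, Dave=1, Mona=6, Hank=7, Erin=2, Ivy=4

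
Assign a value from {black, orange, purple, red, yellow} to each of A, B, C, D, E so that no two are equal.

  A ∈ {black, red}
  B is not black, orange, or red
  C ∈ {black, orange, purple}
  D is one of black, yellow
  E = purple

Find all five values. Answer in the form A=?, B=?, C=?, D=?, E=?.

E's domain is down to {purple}, so E = purple. So B, C can't be purple.
B must be yellow (only option left). Eliminate yellow elsewhere: D.
D has just one choice, so D = black. Eliminate black elsewhere: A, C.
That leaves A = red.
That leaves C = orange.

A=red, B=yellow, C=orange, D=black, E=purple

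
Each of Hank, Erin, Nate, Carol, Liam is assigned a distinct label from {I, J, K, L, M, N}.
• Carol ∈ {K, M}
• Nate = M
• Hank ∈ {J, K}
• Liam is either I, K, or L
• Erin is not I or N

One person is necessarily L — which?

Erin

Nate has just one choice, so Nate = M. Strike M from Erin, Carol.
Carol has just one choice, so Carol = K. Strike K from Hank, Erin, Liam.
Hank's domain is down to {J}, so Hank = J. So Erin can't be J.
So L goes to Erin.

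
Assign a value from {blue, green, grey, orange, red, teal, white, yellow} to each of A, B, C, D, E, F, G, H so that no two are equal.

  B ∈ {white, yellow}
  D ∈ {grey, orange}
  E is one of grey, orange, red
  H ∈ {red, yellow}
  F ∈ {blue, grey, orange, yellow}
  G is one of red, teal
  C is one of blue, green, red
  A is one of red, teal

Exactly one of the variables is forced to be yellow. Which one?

The 8 variables draw from only 8 values {blue, green, grey, orange, red, teal, white, yellow}, so each is used; only C can be green, hence C = green.
The 7 still-open variables together cover exactly {blue, grey, orange, red, teal, white, yellow} — 7 values for 7 variables — and blue appears only in F's list, so F = blue.
The 6 still-open variables draw from only 6 values {grey, orange, red, teal, white, yellow}, so each is used; only B can be white, hence B = white.
Among the 5 still-open variables, yellow fits only H (and all 5 values in {grey, orange, red, teal, yellow} must be used), so H = yellow.

H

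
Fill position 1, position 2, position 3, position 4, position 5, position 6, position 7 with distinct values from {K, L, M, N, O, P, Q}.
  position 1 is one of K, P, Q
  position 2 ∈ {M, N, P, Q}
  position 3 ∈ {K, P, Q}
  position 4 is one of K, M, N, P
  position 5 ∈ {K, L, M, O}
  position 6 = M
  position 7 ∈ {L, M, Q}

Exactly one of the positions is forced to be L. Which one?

position 7

position 6's domain is down to {M}, so position 6 = M. Strike M from position 2, position 4, position 5, position 7.
Among the 6 still-open variables, O fits only position 5 (and all 6 values in {K, L, N, O, P, Q} must be used), so position 5 = O.
The 5 still-open variables draw from only 5 values {K, L, N, P, Q}, so each is used; only position 7 can be L, hence position 7 = L.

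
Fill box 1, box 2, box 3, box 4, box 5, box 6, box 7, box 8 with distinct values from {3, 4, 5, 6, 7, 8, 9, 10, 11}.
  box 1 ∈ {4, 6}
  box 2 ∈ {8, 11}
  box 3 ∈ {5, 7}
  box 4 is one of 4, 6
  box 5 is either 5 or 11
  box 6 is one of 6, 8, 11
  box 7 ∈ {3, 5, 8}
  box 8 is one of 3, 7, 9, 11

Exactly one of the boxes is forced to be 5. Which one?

box 5

Among the 8 variables, 9 fits only box 8 (and all 8 values in {3, 4, 5, 6, 7, 8, 9, 11} must be used), so box 8 = 9.
The 7 still-open variables draw from only 7 values {3, 4, 5, 6, 7, 8, 11}, so each is used; only box 7 can be 3, hence box 7 = 3.
The 6 still-open variables together cover exactly {4, 5, 6, 7, 8, 11} — 6 values for 6 variables — and 7 appears only in box 3's list, so box 3 = 7.
Among the 5 still-open variables, 5 fits only box 5 (and all 5 values in {4, 5, 6, 8, 11} must be used), so box 5 = 5.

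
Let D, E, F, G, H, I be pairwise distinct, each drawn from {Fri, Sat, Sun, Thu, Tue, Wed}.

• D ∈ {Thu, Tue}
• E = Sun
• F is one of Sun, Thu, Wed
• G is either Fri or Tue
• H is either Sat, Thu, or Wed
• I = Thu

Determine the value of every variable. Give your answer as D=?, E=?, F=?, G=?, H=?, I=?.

E's domain is down to {Sun}, so E = Sun. Remove Sun from F.
That leaves I = Thu. Eliminate Thu elsewhere: D, F, H.
D must be Tue (only option left). Strike Tue from G.
F must be Wed (only option left). Strike Wed from H.
G's domain is down to {Fri}, so G = Fri.
H's domain is down to {Sat}, so H = Sat.

D=Tue, E=Sun, F=Wed, G=Fri, H=Sat, I=Thu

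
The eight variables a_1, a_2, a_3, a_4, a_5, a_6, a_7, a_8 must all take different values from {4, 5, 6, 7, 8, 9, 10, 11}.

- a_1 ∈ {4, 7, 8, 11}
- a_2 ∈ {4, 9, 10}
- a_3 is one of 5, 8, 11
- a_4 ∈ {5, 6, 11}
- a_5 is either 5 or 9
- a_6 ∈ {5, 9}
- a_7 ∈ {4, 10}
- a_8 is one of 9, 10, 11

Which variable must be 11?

The 8 variables draw from only 8 values {4, 5, 6, 7, 8, 9, 10, 11}, so each is used; only a_4 can be 6, hence a_4 = 6.
Among the 7 still-open variables, 7 fits only a_1 (and all 7 values in {4, 5, 7, 8, 9, 10, 11} must be used), so a_1 = 7.
Among the 6 still-open variables, 8 fits only a_3 (and all 6 values in {4, 5, 8, 9, 10, 11} must be used), so a_3 = 8.
The 5 still-open variables draw from only 5 values {4, 5, 9, 10, 11}, so each is used; only a_8 can be 11, hence a_8 = 11.

a_8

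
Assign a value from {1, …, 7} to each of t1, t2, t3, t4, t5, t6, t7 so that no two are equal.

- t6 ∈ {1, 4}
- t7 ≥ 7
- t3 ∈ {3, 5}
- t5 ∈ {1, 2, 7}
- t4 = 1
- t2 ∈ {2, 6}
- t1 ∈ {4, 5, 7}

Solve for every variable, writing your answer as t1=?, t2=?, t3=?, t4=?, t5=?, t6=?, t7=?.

t1=5, t2=6, t3=3, t4=1, t5=2, t6=4, t7=7

t4 must be 1 (only option left). So t5, t6 can't be 1.
t6's domain is down to {4}, so t6 = 4. So t1 can't be 4.
t7 has just one choice, so t7 = 7. So t1, t5 can't be 7.
t1 must be 5 (only option left). Strike 5 from t3.
t3 has just one choice, so t3 = 3.
t5 must be 2 (only option left). So t2 can't be 2.
t2 has just one choice, so t2 = 6.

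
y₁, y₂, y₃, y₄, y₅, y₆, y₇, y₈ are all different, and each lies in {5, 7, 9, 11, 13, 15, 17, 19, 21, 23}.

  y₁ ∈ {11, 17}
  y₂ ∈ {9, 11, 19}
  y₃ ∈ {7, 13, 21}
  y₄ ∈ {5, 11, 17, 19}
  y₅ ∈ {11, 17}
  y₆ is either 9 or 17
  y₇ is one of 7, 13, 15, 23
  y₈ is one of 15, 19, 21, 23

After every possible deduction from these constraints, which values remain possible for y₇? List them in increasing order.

The 2 variables y₁ and y₅ are confined to {11, 17}, which locks those values in; drop them from y₂, y₄, y₆.
y₆ must be 9 (only option left). So y₂ can't be 9.
That leaves y₂ = 19. Eliminate 19 elsewhere: y₄, y₈.
That leaves y₄ = 5.
No further eliminations apply; y₇ can still be any of 7, 13, 15, 23.

7, 13, 15, 23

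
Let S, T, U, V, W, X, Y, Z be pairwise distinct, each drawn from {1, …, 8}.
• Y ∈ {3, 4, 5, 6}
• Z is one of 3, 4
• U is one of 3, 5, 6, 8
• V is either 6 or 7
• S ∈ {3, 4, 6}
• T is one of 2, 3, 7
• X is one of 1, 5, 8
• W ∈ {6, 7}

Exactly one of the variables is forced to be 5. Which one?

Y

The 8 variables draw from only 8 values {1, 2, 3, 4, 5, 6, 7, 8}, so each is used; only X can be 1, hence X = 1.
The 7 still-open variables together cover exactly {2, 3, 4, 5, 6, 7, 8} — 7 values for 7 variables — and 2 appears only in T's list, so T = 2.
The 6 still-open variables together cover exactly {3, 4, 5, 6, 7, 8} — 6 values for 6 variables — and 8 appears only in U's list, so U = 8.
Among the 5 still-open variables, 5 fits only Y (and all 5 values in {3, 4, 5, 6, 7} must be used), so Y = 5.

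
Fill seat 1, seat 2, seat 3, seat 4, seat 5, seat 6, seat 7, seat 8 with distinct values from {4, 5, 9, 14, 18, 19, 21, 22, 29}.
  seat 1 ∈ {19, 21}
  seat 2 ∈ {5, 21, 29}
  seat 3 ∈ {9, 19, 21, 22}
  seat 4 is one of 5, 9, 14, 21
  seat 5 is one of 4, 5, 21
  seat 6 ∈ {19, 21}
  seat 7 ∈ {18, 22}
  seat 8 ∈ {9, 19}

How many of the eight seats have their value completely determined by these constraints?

3

seat 1 and seat 6 between them cover only {19, 21} — a naked pair. Remove those values from seat 2, seat 3, seat 4, seat 5, seat 8.
seat 8 must be 9 (only option left). Remove 9 from seat 3, seat 4.
seat 3's domain is down to {22}, so seat 3 = 22. Eliminate 22 elsewhere: seat 7.
That leaves seat 7 = 18.
Determined: seat 3=22, seat 7=18, seat 8=9. The other seats each still have more than one consistent value. That makes 3.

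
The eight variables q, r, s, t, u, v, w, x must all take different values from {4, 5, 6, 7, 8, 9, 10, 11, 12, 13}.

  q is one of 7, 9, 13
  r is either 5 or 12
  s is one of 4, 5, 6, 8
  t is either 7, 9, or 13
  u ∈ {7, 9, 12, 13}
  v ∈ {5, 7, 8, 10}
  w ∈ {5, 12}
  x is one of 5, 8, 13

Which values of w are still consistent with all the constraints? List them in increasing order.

r and w share exactly the 2 values {5, 12}; by pigeonhole those values go to them, so strike 5, 12 from s, u, v, x.
q, t, u share exactly the 3 values {7, 9, 13}; by pigeonhole those values go to them, so strike 7, 9, 13 from v, x.
x must be 8 (only option left). Remove 8 from s, v.
v's domain is down to {10}, so v = 10.
No further eliminations apply; w can still be any of 5, 12.

5, 12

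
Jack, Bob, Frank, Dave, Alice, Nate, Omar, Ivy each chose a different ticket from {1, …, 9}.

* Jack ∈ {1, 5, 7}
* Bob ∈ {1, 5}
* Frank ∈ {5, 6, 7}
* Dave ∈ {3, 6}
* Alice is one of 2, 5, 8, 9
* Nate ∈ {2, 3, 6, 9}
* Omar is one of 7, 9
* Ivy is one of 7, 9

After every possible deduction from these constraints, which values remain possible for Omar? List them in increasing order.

7, 9

The 8 variables draw from only 8 values {1, 2, 3, 5, 6, 7, 8, 9}, so each is used; only Alice can be 8, hence Alice = 8.
Among the 7 still-open variables, 2 fits only Nate (and all 7 values in {1, 2, 3, 5, 6, 7, 9} must be used), so Nate = 2.
Among the 6 still-open variables, 3 fits only Dave (and all 6 values in {1, 3, 5, 6, 7, 9} must be used), so Dave = 3.
The 5 still-open variables together cover exactly {1, 5, 6, 7, 9} — 5 values for 5 variables — and 6 appears only in Frank's list, so Frank = 6.
Omar and Ivy share exactly the 2 values {7, 9}; by pigeonhole those values go to them, so strike 7, 9 from Jack.
No further eliminations apply; Omar can still be any of 7, 9.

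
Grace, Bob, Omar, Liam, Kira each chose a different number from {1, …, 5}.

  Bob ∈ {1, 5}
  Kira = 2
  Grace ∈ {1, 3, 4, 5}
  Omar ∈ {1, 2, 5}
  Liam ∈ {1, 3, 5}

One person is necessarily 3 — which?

Kira must be 2 (only option left). So Omar can't be 2.
The 4 still-open variables draw from only 4 values {1, 3, 4, 5}, so each is used; only Grace can be 4, hence Grace = 4.
The 3 still-open variables together cover exactly {1, 3, 5} — 3 values for 3 variables — and 3 appears only in Liam's list, so Liam = 3.

Liam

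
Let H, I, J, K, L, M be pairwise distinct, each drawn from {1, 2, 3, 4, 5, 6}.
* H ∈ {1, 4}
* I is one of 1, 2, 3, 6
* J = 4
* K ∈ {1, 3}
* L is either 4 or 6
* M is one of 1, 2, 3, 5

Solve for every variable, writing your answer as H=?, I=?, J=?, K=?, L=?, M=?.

J has just one choice, so J = 4. Strike 4 from H, L.
L has just one choice, so L = 6. Remove 6 from I.
H's domain is down to {1}, so H = 1. Eliminate 1 elsewhere: I, K, M.
K has just one choice, so K = 3. Remove 3 from I, M.
I has just one choice, so I = 2. Strike 2 from M.
M's domain is down to {5}, so M = 5.

H=1, I=2, J=4, K=3, L=6, M=5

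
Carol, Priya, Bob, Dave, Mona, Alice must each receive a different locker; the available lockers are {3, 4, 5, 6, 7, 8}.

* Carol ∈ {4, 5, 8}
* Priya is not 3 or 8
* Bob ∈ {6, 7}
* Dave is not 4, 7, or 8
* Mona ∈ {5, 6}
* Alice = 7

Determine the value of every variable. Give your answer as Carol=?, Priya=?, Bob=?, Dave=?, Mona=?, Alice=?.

Alice's domain is down to {7}, so Alice = 7. Strike 7 from Priya, Bob.
Bob must be 6 (only option left). Eliminate 6 elsewhere: Priya, Dave, Mona.
That leaves Mona = 5. Remove 5 from Carol, Priya, Dave.
That leaves Priya = 4. Strike 4 from Carol.
Dave has just one choice, so Dave = 3.
Carol's domain is down to {8}, so Carol = 8.

Carol=8, Priya=4, Bob=6, Dave=3, Mona=5, Alice=7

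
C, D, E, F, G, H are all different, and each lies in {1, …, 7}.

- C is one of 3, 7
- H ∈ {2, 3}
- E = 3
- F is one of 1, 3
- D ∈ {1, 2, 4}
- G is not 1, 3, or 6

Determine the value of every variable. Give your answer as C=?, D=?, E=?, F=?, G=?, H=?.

C=7, D=4, E=3, F=1, G=5, H=2

E must be 3 (only option left). Remove 3 from C, F, H.
F must be 1 (only option left). Eliminate 1 elsewhere: D.
H has just one choice, so H = 2. Eliminate 2 elsewhere: D, G.
That leaves C = 7. Strike 7 from G.
That leaves D = 4. Strike 4 from G.
G's domain is down to {5}, so G = 5.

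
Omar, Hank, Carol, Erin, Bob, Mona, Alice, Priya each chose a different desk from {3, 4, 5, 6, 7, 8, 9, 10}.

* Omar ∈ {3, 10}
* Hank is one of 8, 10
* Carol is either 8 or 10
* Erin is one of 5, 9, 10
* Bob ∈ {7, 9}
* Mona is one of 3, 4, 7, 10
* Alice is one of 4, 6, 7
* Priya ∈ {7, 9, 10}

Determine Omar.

3

The 8 variables draw from only 8 values {3, 4, 5, 6, 7, 8, 9, 10}, so each is used; only Erin can be 5, hence Erin = 5.
The 7 still-open variables together cover exactly {3, 4, 6, 7, 8, 9, 10} — 7 values for 7 variables — and 6 appears only in Alice's list, so Alice = 6.
The 6 still-open variables draw from only 6 values {3, 4, 7, 8, 9, 10}, so each is used; only Mona can be 4, hence Mona = 4.
The 5 still-open variables draw from only 5 values {3, 7, 8, 9, 10}, so each is used; only Omar can be 3, hence Omar = 3.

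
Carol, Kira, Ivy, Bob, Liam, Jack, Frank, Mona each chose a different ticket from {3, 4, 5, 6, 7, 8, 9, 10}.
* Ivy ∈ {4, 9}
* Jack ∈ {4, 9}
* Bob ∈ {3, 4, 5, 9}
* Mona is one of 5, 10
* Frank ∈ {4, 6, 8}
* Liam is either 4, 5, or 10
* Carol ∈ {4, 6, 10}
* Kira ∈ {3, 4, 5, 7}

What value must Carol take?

6

The 8 variables draw from only 8 values {3, 4, 5, 6, 7, 8, 9, 10}, so each is used; only Kira can be 7, hence Kira = 7.
The 7 still-open variables draw from only 7 values {3, 4, 5, 6, 8, 9, 10}, so each is used; only Bob can be 3, hence Bob = 3.
The 6 still-open variables together cover exactly {4, 5, 6, 8, 9, 10} — 6 values for 6 variables — and 8 appears only in Frank's list, so Frank = 8.
Among the 5 still-open variables, 6 fits only Carol (and all 5 values in {4, 5, 6, 9, 10} must be used), so Carol = 6.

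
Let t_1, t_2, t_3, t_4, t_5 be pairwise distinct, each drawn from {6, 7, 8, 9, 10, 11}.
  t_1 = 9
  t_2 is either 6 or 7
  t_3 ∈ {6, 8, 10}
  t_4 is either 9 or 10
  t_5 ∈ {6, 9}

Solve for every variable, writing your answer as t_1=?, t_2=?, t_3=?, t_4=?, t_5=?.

t_1's domain is down to {9}, so t_1 = 9. So t_4, t_5 can't be 9.
t_4 must be 10 (only option left). So t_3 can't be 10.
That leaves t_5 = 6. Strike 6 from t_2, t_3.
That leaves t_2 = 7.
t_3's domain is down to {8}, so t_3 = 8.

t_1=9, t_2=7, t_3=8, t_4=10, t_5=6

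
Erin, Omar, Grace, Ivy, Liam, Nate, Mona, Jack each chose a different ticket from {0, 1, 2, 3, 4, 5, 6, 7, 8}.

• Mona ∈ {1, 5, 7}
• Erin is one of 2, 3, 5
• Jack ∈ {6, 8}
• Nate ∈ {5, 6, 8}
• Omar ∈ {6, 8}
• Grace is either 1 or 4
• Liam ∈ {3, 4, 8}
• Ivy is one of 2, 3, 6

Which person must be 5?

Nate

Among the 8 variables, 7 fits only Mona (and all 8 values in {1, 2, 3, 4, 5, 6, 7, 8} must be used), so Mona = 7.
The 7 still-open variables together cover exactly {1, 2, 3, 4, 5, 6, 8} — 7 values for 7 variables — and 1 appears only in Grace's list, so Grace = 1.
The 6 still-open variables together cover exactly {2, 3, 4, 5, 6, 8} — 6 values for 6 variables — and 4 appears only in Liam's list, so Liam = 4.
Omar and Jack between them cover only {6, 8} — a naked pair. Remove those values from Ivy, Nate.
So 5 goes to Nate.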